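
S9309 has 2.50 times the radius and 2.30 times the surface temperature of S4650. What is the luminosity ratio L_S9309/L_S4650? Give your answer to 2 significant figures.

1.7×10^2

From the Stefan–Boltzmann law, L ∝ R²T⁴, so
L_S9309/L_S4650 = (R_S9309/R_S4650)² (T_S9309/T_S4650)⁴ = (2.50)² × (2.30)⁴ = 6.250 × 27.98 = 174.9.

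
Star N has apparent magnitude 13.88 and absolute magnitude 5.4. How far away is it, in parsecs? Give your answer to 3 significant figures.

m − M = 5 log₁₀(d/10 pc)
13.88 − (5.4) = 8.48 = 5 log₁₀(d/10)
d = 10 × 10^(8.48/5) = 10 × 10^1.696 = 496.6 pc.

497 pc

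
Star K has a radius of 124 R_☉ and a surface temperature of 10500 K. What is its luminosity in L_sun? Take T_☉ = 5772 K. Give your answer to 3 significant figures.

1.68×10^5 L_sun

L/L_☉ = (R/R_☉)² (T/T_☉)⁴ = (124)² × (10500/5772)⁴
       = 1.538×10^4 × (1.819)⁴ = 1.538×10^4 × 10.95 = 1.684×10^5.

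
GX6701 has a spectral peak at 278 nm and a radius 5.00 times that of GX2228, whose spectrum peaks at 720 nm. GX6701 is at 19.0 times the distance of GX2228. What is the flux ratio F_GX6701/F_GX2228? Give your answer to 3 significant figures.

Wien's law: T_GX6701/T_GX2228 = λ_GX2228/λ_GX6701 = 720/278 = 2.590.
L_GX6701/L_GX2228 = (R_GX6701/R_GX2228)²(T_GX6701/T_GX2228)⁴ = (5.00)²(2.590)⁴ = 1125.
F_GX6701/F_GX2228 = (L_GX6701/L_GX2228)/(d_GX6701/d_GX2228)² = 1125/(19.0)² = 3.116.

3.12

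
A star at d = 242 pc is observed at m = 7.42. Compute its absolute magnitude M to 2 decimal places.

M = m − 5 log₁₀(d/10 pc) = 7.42 − 5 log₁₀(242/10)
  = 7.42 − 5 × 1.384 = 7.42 − 6.92 = 0.50.

0.50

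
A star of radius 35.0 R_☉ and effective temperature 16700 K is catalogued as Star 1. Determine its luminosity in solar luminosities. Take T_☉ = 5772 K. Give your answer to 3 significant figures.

8.58×10^4 solar luminosities

L/L_☉ = (R/R_☉)² (T/T_☉)⁴ = (35.0)² × (16700/5772)⁴
       = 1225 × (2.893)⁴ = 1225 × 70.07 = 8.584×10^4.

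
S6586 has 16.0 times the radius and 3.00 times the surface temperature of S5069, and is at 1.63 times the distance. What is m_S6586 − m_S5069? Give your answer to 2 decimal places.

-9.73

L_S6586/L_S5069 = (16.0)²(3.00)⁴ = 2.074×10^4.
F_S6586/F_S5069 = (L_S6586/L_S5069)/(d_S6586/d_S5069)² = 2.074×10^4/2.657 = 7805.
m_S6586 − m_S5069 = −2.5 log₁₀(7805) = -9.73.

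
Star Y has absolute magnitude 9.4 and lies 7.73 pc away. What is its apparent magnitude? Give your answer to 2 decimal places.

8.84

m = M + 5 log₁₀(d/10 pc) = 9.4 + 5 log₁₀(7.73/10)
  = 9.4 + 5 × -0.112 = 9.4 + -0.56 = 8.84.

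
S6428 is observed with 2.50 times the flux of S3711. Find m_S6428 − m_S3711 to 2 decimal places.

m_S6428 − m_S3711 = −2.5 log₁₀(F_S6428/F_S3711) = −2.5 log₁₀(2.50) = −2.5 × (0.398) = -0.995.

-0.99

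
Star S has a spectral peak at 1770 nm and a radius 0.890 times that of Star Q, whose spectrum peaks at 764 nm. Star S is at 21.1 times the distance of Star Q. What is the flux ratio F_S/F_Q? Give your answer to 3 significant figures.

Wien's law: T_S/T_Q = λ_Q/λ_S = 764/1770 = 0.4316.
L_S/L_Q = (R_S/R_Q)²(T_S/T_Q)⁴ = (0.890)²(0.4316)⁴ = 0.02750.
F_S/F_Q = (L_S/L_Q)/(d_S/d_Q)² = 0.02750/(21.1)² = 6.176×10^-5.

6.18×10^-5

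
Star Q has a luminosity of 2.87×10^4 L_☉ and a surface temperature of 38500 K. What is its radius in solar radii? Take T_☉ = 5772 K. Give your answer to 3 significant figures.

3.81 solar radii

R/R_☉ = √(L/L_☉) / (T/T_☉)² = √(2.87×10^4) / (6.670)²
       = 169.4 / 44.49 = 3.808.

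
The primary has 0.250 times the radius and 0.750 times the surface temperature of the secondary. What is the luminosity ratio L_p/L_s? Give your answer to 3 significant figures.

From the Stefan–Boltzmann law, L ∝ R²T⁴, so
L_p/L_s = (R_p/R_s)² (T_p/T_s)⁴ = (0.250)² × (0.750)⁴ = 0.06250 × 0.3164 = 0.01978.

0.0198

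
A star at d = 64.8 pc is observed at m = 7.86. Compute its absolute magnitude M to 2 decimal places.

3.80

M = m − 5 log₁₀(d/10 pc) = 7.86 − 5 log₁₀(64.8/10)
  = 7.86 − 5 × 0.812 = 7.86 − 4.06 = 3.80.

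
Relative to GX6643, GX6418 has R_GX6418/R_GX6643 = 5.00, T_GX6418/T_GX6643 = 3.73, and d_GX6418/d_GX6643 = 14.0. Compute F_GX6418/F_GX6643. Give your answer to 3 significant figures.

24.7

L_GX6418/L_GX6643 = (R_GX6418/R_GX6643)²(T_GX6418/T_GX6643)⁴ = (5.00)² × (3.73)⁴ = 4839.
F_GX6418/F_GX6643 = (L_GX6418/L_GX6643)/(d_GX6418/d_GX6643)² = 4839 / (14.0)² = 24.69.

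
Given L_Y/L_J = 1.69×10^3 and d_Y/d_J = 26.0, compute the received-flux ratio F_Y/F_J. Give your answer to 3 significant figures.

2.50

F = L/(4πd²), so F_Y/F_J = (L_Y/L_J) / (d_Y/d_J)²
= 1.69×10^3 / (26.0)² = 1.69×10^3 / 676.0 = 2.500.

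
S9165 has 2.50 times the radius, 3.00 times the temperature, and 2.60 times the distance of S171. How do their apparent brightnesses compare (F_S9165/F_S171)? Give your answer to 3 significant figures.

74.9

L_S9165/L_S171 = (R_S9165/R_S171)²(T_S9165/T_S171)⁴ = (2.50)² × (3.00)⁴ = 506.2.
F_S9165/F_S171 = (L_S9165/L_S171)/(d_S9165/d_S171)² = 506.2 / (2.60)² = 74.89.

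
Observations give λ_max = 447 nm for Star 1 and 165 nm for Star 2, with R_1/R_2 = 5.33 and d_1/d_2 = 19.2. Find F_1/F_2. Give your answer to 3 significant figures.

Wien's law: T_1/T_2 = λ_2/λ_1 = 165/447 = 0.3691.
L_1/L_2 = (R_1/R_2)²(T_1/T_2)⁴ = (5.33)²(0.3691)⁴ = 0.5274.
F_1/F_2 = (L_1/L_2)/(d_1/d_2)² = 0.5274/(19.2)² = 0.001431.

0.00143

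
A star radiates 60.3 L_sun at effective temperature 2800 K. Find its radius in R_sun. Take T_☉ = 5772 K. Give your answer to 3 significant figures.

R/R_☉ = √(L/L_☉) / (T/T_☉)² = √(60.3) / (0.4851)²
       = 7.765 / 0.2353 = 33.00.

33.0 R_sun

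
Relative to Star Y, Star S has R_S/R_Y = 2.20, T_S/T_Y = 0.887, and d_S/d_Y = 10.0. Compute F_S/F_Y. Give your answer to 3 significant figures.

0.0300

L_S/L_Y = (R_S/R_Y)²(T_S/T_Y)⁴ = (2.20)² × (0.887)⁴ = 2.996.
F_S/F_Y = (L_S/L_Y)/(d_S/d_Y)² = 2.996 / (10.0)² = 0.02996.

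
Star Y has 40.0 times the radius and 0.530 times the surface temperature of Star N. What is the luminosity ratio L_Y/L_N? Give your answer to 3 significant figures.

From the Stefan–Boltzmann law, L ∝ R²T⁴, so
L_Y/L_N = (R_Y/R_N)² (T_Y/T_N)⁴ = (40.0)² × (0.530)⁴ = 1600 × 0.07890 = 126.2.

126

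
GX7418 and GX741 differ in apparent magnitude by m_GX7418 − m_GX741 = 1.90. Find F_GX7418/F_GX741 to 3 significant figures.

F_GX7418/F_GX741 = 10^(−(m_GX7418 − m_GX741)/2.5) = 10^(-1.90/2.5) = 10^-0.760 = 0.1738.

0.174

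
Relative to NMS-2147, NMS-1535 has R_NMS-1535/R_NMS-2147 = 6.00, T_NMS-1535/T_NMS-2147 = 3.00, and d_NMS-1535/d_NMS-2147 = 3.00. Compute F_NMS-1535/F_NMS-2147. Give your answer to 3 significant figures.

L_NMS-1535/L_NMS-2147 = (R_NMS-1535/R_NMS-2147)²(T_NMS-1535/T_NMS-2147)⁴ = (6.00)² × (3.00)⁴ = 2916.
F_NMS-1535/F_NMS-2147 = (L_NMS-1535/L_NMS-2147)/(d_NMS-1535/d_NMS-2147)² = 2916 / (3.00)² = 324.0.

324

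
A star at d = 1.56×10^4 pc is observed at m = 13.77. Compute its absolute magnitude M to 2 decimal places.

-2.20

M = m − 5 log₁₀(d/10 pc) = 13.77 − 5 log₁₀(1.56×10^4/10)
  = 13.77 − 5 × 3.193 = 13.77 − 15.97 = -2.20.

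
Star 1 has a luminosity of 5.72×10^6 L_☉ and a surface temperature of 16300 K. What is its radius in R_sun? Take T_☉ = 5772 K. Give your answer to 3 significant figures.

300 R_sun

R/R_☉ = √(L/L_☉) / (T/T_☉)² = √(5.72×10^6) / (2.824)²
       = 2392 / 7.975 = 299.9.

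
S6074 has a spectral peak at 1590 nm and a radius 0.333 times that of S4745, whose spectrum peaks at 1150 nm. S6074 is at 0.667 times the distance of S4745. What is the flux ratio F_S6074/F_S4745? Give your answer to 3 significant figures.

0.0682

Wien's law: T_S6074/T_S4745 = λ_S4745/λ_S6074 = 1150/1590 = 0.7233.
L_S6074/L_S4745 = (R_S6074/R_S4745)²(T_S6074/T_S4745)⁴ = (0.333)²(0.7233)⁴ = 0.03035.
F_S6074/F_S4745 = (L_S6074/L_S4745)/(d_S6074/d_S4745)² = 0.03035/(0.667)² = 0.06821.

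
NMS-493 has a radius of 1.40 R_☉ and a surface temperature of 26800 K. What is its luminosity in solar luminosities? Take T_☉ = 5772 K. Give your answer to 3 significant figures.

911 solar luminosities

L/L_☉ = (R/R_☉)² (T/T_☉)⁴ = (1.40)² × (26800/5772)⁴
       = 1.960 × (4.643)⁴ = 1.960 × 464.8 = 910.9.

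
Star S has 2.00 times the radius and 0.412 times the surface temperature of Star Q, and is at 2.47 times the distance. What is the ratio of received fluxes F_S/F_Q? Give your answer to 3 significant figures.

L_S/L_Q = (R_S/R_Q)²(T_S/T_Q)⁴ = (2.00)² × (0.412)⁴ = 0.1153.
F_S/F_Q = (L_S/L_Q)/(d_S/d_Q)² = 0.1153 / (2.47)² = 0.01889.

0.0189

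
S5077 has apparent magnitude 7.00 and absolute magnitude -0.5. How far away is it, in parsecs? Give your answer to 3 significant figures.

m − M = 5 log₁₀(d/10 pc)
7.00 − (-0.5) = 7.50 = 5 log₁₀(d/10)
d = 10 × 10^(7.50/5) = 10 × 10^1.500 = 316.2 pc.

316 pc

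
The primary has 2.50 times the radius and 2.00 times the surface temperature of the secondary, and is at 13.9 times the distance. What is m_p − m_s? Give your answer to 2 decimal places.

L_p/L_s = (2.50)²(2.00)⁴ = 100.0.
F_p/F_s = (L_p/L_s)/(d_p/d_s)² = 100.0/193.2 = 0.5176.
m_p − m_s = −2.5 log₁₀(0.5176) = 0.72.

0.72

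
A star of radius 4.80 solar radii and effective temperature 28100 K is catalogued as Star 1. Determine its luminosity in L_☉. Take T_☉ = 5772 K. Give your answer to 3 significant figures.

1.29×10^4 L_☉

L/L_☉ = (R/R_☉)² (T/T_☉)⁴ = (4.80)² × (28100/5772)⁴
       = 23.04 × (4.868)⁴ = 23.04 × 561.7 = 1.294×10^4.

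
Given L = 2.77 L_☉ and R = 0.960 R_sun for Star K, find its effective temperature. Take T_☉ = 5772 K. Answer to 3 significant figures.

7.60×10^3 K

T/T_☉ = (L/L_☉)^(1/4) / (R/R_☉)^(1/2)
T = 5772 × (2.77)^(1/4) / √(0.960) = 5772 × 1.290 / 0.9798 = 7600 K.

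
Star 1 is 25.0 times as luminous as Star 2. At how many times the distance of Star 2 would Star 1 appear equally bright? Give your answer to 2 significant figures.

5.0

Equal flux requires L_1/d_1² = L_2/d_2², so d_1/d_2 = √(L_1/L_2)
= √(25.0) = 5.000.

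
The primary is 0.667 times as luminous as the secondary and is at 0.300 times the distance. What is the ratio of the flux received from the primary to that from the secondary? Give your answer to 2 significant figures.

7.4

F = L/(4πd²), so F_p/F_s = (L_p/L_s) / (d_p/d_s)²
= 0.667 / (0.300)² = 0.667 / 0.09000 = 7.411.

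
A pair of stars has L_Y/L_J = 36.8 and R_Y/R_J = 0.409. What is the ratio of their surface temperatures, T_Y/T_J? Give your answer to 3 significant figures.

3.85

L ∝ R²T⁴ gives T ∝ (L/R²)^(1/4), so
T_Y/T_J = (36.8 / 0.409²)^(1/4) = (220.0)^(1/4) = 3.851.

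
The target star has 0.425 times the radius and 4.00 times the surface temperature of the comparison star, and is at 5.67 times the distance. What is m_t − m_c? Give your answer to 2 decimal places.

-0.39

L_t/L_c = (0.425)²(4.00)⁴ = 46.24.
F_t/F_c = (L_t/L_c)/(d_t/d_c)² = 46.24/32.15 = 1.438.
m_t − m_c = −2.5 log₁₀(1.438) = -0.39.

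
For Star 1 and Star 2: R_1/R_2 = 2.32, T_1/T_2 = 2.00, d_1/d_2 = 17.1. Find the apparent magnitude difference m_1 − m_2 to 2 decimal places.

1.33

L_1/L_2 = (2.32)²(2.00)⁴ = 86.12.
F_1/F_2 = (L_1/L_2)/(d_1/d_2)² = 86.12/292.4 = 0.2945.
m_1 − m_2 = −2.5 log₁₀(0.2945) = 1.33.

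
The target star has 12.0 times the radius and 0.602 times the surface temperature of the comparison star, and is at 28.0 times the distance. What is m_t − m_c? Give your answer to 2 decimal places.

L_t/L_c = (12.0)²(0.602)⁴ = 18.91.
F_t/F_c = (L_t/L_c)/(d_t/d_c)² = 18.91/784.0 = 0.02412.
m_t − m_c = −2.5 log₁₀(0.02412) = 4.04.

4.04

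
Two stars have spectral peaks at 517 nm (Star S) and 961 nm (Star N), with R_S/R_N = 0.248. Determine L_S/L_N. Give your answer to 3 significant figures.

0.734

Wien's law gives T ∝ 1/λ_max, so T_S/T_N = λ_N/λ_S = 961/517 = 1.859.
Then L ∝ R²T⁴ gives L_S/L_N = (0.248)² × (1.859)⁴ = 0.06150 × 11.94 = 0.7342.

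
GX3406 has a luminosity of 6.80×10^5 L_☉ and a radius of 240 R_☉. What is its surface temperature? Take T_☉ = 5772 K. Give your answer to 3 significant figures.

1.07×10^4 K

T/T_☉ = (L/L_☉)^(1/4) / (R/R_☉)^(1/2)
T = 5772 × (6.80×10^5)^(1/4) / √(240) = 5772 × 28.72 / 15.49 = 1.070×10^4 K.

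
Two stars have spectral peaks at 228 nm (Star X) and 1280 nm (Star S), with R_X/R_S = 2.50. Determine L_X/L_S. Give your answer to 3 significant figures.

Wien's law gives T ∝ 1/λ_max, so T_X/T_S = λ_S/λ_X = 1280/228 = 5.614.
Then L ∝ R²T⁴ gives L_X/L_S = (2.50)² × (5.614)⁴ = 6.250 × 993.3 = 6208.

6.21×10^3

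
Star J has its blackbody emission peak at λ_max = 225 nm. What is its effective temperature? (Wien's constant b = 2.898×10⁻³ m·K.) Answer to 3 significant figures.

T = b/λ_max = 2.898×10⁻³ / (225×10⁻⁹) = 1.288×10^4 K.

1.29×10^4 K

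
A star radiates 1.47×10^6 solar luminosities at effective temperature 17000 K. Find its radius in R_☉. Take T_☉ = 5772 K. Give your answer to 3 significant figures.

R/R_☉ = √(L/L_☉) / (T/T_☉)² = √(1.47×10^6) / (2.945)²
       = 1212 / 8.675 = 139.8.

140 R_☉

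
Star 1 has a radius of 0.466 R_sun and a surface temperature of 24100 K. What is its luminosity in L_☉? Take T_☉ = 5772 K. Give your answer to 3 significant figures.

66.0 L_☉

L/L_☉ = (R/R_☉)² (T/T_☉)⁴ = (0.466)² × (24100/5772)⁴
       = 0.2172 × (4.175)⁴ = 0.2172 × 303.9 = 66.00.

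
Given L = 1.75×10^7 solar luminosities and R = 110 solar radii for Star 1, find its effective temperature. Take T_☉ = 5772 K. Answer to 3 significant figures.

3.56×10^4 K

T/T_☉ = (L/L_☉)^(1/4) / (R/R_☉)^(1/2)
T = 5772 × (1.75×10^7)^(1/4) / √(110) = 5772 × 64.68 / 10.49 = 3.560×10^4 K.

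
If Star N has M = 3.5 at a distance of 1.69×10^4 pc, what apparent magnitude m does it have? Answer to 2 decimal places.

19.64

m = M + 5 log₁₀(d/10 pc) = 3.5 + 5 log₁₀(1.69×10^4/10)
  = 3.5 + 5 × 3.228 = 3.5 + 16.14 = 19.64.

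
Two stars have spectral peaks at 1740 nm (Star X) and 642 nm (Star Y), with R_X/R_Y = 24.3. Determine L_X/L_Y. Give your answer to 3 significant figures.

10.9

Wien's law gives T ∝ 1/λ_max, so T_X/T_Y = λ_Y/λ_X = 642/1740 = 0.3690.
Then L ∝ R²T⁴ gives L_X/L_Y = (24.3)² × (0.3690)⁴ = 590.5 × 0.01853 = 10.94.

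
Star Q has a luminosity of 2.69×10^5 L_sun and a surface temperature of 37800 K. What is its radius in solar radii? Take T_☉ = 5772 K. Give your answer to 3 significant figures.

R/R_☉ = √(L/L_☉) / (T/T_☉)² = √(2.69×10^5) / (6.549)²
       = 518.7 / 42.89 = 12.09.

12.1 solar radii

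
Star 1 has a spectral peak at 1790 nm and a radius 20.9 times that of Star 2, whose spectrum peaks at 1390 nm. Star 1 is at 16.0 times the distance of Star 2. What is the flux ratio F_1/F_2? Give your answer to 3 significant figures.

Wien's law: T_1/T_2 = λ_2/λ_1 = 1390/1790 = 0.7765.
L_1/L_2 = (R_1/R_2)²(T_1/T_2)⁴ = (20.9)²(0.7765)⁴ = 158.8.
F_1/F_2 = (L_1/L_2)/(d_1/d_2)² = 158.8/(16.0)² = 0.6204.

0.620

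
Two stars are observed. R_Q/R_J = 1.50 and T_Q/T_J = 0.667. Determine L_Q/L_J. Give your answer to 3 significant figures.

From the Stefan–Boltzmann law, L ∝ R²T⁴, so
L_Q/L_J = (R_Q/R_J)² (T_Q/T_J)⁴ = (1.50)² × (0.667)⁴ = 2.250 × 0.1979 = 0.4453.

0.445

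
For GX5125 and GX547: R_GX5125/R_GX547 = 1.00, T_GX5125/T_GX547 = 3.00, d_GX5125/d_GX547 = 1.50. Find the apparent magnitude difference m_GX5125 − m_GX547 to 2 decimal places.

-3.89

L_GX5125/L_GX547 = (1.00)²(3.00)⁴ = 81.00.
F_GX5125/F_GX547 = (L_GX5125/L_GX547)/(d_GX5125/d_GX547)² = 81.00/2.250 = 36.00.
m_GX5125 − m_GX547 = −2.5 log₁₀(36.00) = -3.89.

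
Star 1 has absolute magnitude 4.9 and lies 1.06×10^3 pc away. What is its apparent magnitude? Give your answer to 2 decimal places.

15.03

m = M + 5 log₁₀(d/10 pc) = 4.9 + 5 log₁₀(1.06×10^3/10)
  = 4.9 + 5 × 2.025 = 4.9 + 10.13 = 15.03.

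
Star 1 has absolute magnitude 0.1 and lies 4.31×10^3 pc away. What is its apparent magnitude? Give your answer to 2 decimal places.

13.27

m = M + 5 log₁₀(d/10 pc) = 0.1 + 5 log₁₀(4.31×10^3/10)
  = 0.1 + 5 × 2.634 = 0.1 + 13.17 = 13.27.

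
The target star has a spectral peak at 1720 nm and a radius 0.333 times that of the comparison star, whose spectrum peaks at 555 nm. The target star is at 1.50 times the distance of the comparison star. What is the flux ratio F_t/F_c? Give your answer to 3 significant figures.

Wien's law: T_t/T_c = λ_c/λ_t = 555/1720 = 0.3227.
L_t/L_c = (R_t/R_c)²(T_t/T_c)⁴ = (0.333)²(0.3227)⁴ = 0.001202.
F_t/F_c = (L_t/L_c)/(d_t/d_c)² = 0.001202/(1.50)² = 5.343×10^-4.

5.34×10^-4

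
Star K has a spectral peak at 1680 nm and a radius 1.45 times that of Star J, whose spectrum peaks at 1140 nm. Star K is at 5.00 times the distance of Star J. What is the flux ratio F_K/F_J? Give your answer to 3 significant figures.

Wien's law: T_K/T_J = λ_J/λ_K = 1140/1680 = 0.6786.
L_K/L_J = (R_K/R_J)²(T_K/T_J)⁴ = (1.45)²(0.6786)⁴ = 0.4458.
F_K/F_J = (L_K/L_J)/(d_K/d_J)² = 0.4458/(5.00)² = 0.01783.

0.0178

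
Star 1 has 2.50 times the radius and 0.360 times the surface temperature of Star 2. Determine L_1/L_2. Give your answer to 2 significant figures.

0.10

From the Stefan–Boltzmann law, L ∝ R²T⁴, so
L_1/L_2 = (R_1/R_2)² (T_1/T_2)⁴ = (2.50)² × (0.360)⁴ = 6.250 × 0.01680 = 0.1050.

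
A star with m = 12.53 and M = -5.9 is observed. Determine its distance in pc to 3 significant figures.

4.85×10^4 pc

m − M = 5 log₁₀(d/10 pc)
12.53 − (-5.9) = 18.43 = 5 log₁₀(d/10)
d = 10 × 10^(18.43/5) = 10 × 10^3.686 = 4.853×10^4 pc.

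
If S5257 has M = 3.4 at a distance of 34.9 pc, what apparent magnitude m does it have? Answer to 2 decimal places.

6.11

m = M + 5 log₁₀(d/10 pc) = 3.4 + 5 log₁₀(34.9/10)
  = 3.4 + 5 × 0.543 = 3.4 + 2.71 = 6.11.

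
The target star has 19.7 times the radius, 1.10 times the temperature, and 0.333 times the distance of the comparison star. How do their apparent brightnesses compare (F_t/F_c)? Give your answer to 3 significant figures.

5.12×10^3

L_t/L_c = (R_t/R_c)²(T_t/T_c)⁴ = (19.7)² × (1.10)⁴ = 568.2.
F_t/F_c = (L_t/L_c)/(d_t/d_c)² = 568.2 / (0.333)² = 5124.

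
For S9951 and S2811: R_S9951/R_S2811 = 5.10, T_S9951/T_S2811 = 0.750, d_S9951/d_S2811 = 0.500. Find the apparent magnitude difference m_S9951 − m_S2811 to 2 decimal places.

L_S9951/L_S2811 = (5.10)²(0.750)⁴ = 8.230.
F_S9951/F_S2811 = (L_S9951/L_S2811)/(d_S9951/d_S2811)² = 8.230/0.2500 = 32.92.
m_S9951 − m_S2811 = −2.5 log₁₀(32.92) = -3.79.

-3.79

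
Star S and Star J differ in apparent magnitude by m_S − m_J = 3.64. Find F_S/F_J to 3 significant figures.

0.0350

F_S/F_J = 10^(−(m_S − m_J)/2.5) = 10^(-3.64/2.5) = 10^-1.456 = 0.03499.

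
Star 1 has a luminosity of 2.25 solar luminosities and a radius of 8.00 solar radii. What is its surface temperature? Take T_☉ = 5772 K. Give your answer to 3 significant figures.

2.50×10^3 K

T/T_☉ = (L/L_☉)^(1/4) / (R/R_☉)^(1/2)
T = 5772 × (2.25)^(1/4) / √(8.00) = 5772 × 1.225 / 2.828 = 2499 K.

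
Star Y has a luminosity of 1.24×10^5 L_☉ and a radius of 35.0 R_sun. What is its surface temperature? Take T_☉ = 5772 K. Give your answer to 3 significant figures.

1.83×10^4 K

T/T_☉ = (L/L_☉)^(1/4) / (R/R_☉)^(1/2)
T = 5772 × (1.24×10^5)^(1/4) / √(35.0) = 5772 × 18.77 / 5.916 = 1.831×10^4 K.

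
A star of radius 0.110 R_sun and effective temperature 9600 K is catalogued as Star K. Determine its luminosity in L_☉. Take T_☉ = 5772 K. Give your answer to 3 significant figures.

0.0926 L_☉

L/L_☉ = (R/R_☉)² (T/T_☉)⁴ = (0.110)² × (9600/5772)⁴
       = 0.01210 × (1.663)⁴ = 0.01210 × 7.652 = 0.09259.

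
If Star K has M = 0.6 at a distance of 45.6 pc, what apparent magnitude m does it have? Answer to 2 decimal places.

3.89

m = M + 5 log₁₀(d/10 pc) = 0.6 + 5 log₁₀(45.6/10)
  = 0.6 + 5 × 0.659 = 0.6 + 3.29 = 3.89.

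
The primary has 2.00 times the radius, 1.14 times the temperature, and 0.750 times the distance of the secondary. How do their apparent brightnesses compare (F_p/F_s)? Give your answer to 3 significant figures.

12.0

L_p/L_s = (R_p/R_s)²(T_p/T_s)⁴ = (2.00)² × (1.14)⁴ = 6.756.
F_p/F_s = (L_p/L_s)/(d_p/d_s)² = 6.756 / (0.750)² = 12.01.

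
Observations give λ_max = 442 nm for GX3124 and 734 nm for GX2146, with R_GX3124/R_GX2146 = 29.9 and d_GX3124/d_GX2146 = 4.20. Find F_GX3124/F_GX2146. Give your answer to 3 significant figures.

385

Wien's law: T_GX3124/T_GX2146 = λ_GX2146/λ_GX3124 = 734/442 = 1.661.
L_GX3124/L_GX2146 = (R_GX3124/R_GX2146)²(T_GX3124/T_GX2146)⁴ = (29.9)²(1.661)⁴ = 6799.
F_GX3124/F_GX2146 = (L_GX3124/L_GX2146)/(d_GX3124/d_GX2146)² = 6799/(4.20)² = 385.4.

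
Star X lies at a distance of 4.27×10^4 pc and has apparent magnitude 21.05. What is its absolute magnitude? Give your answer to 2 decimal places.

M = m − 5 log₁₀(d/10 pc) = 21.05 − 5 log₁₀(4.27×10^4/10)
  = 21.05 − 5 × 3.630 = 21.05 − 18.15 = 2.90.

2.90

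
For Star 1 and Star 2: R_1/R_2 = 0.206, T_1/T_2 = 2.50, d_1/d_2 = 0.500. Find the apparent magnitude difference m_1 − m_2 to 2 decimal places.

L_1/L_2 = (0.206)²(2.50)⁴ = 1.658.
F_1/F_2 = (L_1/L_2)/(d_1/d_2)² = 1.658/0.2500 = 6.631.
m_1 − m_2 = −2.5 log₁₀(6.631) = -2.05.

-2.05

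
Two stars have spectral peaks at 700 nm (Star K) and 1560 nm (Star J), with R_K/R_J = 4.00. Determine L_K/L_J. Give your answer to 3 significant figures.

395

Wien's law gives T ∝ 1/λ_max, so T_K/T_J = λ_J/λ_K = 1560/700 = 2.229.
Then L ∝ R²T⁴ gives L_K/L_J = (4.00)² × (2.229)⁴ = 16.00 × 24.67 = 394.7.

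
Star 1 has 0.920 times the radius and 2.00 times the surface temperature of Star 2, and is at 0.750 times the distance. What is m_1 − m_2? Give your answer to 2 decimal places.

-3.45

L_1/L_2 = (0.920)²(2.00)⁴ = 13.54.
F_1/F_2 = (L_1/L_2)/(d_1/d_2)² = 13.54/0.5625 = 24.08.
m_1 − m_2 = −2.5 log₁₀(24.08) = -3.45.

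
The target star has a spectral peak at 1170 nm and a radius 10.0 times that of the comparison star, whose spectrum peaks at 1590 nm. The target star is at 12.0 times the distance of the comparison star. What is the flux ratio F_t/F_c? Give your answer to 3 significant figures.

2.37

Wien's law: T_t/T_c = λ_c/λ_t = 1590/1170 = 1.359.
L_t/L_c = (R_t/R_c)²(T_t/T_c)⁴ = (10.0)²(1.359)⁴ = 341.1.
F_t/F_c = (L_t/L_c)/(d_t/d_c)² = 341.1/(12.0)² = 2.369.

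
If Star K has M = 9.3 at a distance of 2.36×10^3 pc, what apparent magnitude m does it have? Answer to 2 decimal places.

21.16

m = M + 5 log₁₀(d/10 pc) = 9.3 + 5 log₁₀(2.36×10^3/10)
  = 9.3 + 5 × 2.373 = 9.3 + 11.86 = 21.16.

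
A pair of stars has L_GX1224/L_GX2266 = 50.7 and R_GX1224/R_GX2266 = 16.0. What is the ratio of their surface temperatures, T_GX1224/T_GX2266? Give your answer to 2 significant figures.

0.67

L ∝ R²T⁴ gives T ∝ (L/R²)^(1/4), so
T_GX1224/T_GX2266 = (50.7 / 16.0²)^(1/4) = (0.1980)^(1/4) = 0.6671.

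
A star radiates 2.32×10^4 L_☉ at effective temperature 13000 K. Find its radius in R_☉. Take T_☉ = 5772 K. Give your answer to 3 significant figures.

R/R_☉ = √(L/L_☉) / (T/T_☉)² = √(2.32×10^4) / (2.252)²
       = 152.3 / 5.073 = 30.03.

30.0 R_☉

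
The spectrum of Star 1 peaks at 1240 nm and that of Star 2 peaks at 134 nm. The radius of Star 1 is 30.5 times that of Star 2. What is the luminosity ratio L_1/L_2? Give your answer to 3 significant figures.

Wien's law gives T ∝ 1/λ_max, so T_1/T_2 = λ_2/λ_1 = 134/1240 = 0.1081.
Then L ∝ R²T⁴ gives L_1/L_2 = (30.5)² × (0.1081)⁴ = 930.2 × 1.364×10^-4 = 0.1269.

0.127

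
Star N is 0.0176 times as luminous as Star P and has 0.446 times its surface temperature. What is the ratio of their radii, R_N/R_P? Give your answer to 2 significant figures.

0.67

L ∝ R²T⁴ gives R ∝ √L / T², so
R_N/R_P = √(0.0176) / (0.446)² = 0.1327 / 0.1989 = 0.6669.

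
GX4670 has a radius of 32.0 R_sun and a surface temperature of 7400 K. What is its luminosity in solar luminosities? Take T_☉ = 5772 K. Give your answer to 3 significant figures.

2.77×10^3 solar luminosities

L/L_☉ = (R/R_☉)² (T/T_☉)⁴ = (32.0)² × (7400/5772)⁴
       = 1024 × (1.282)⁴ = 1024 × 2.702 = 2766.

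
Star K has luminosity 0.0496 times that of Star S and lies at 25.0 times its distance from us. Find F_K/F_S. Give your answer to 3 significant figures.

F = L/(4πd²), so F_K/F_S = (L_K/L_S) / (d_K/d_S)²
= 0.0496 / (25.0)² = 0.0496 / 625.0 = 7.936×10^-5.

7.94×10^-5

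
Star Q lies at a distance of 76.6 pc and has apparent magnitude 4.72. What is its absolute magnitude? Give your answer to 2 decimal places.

0.30

M = m − 5 log₁₀(d/10 pc) = 4.72 − 5 log₁₀(76.6/10)
  = 4.72 − 5 × 0.884 = 4.72 − 4.42 = 0.30.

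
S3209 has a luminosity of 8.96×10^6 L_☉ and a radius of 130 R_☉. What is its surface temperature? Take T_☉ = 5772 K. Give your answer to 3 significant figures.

2.77×10^4 K

T/T_☉ = (L/L_☉)^(1/4) / (R/R_☉)^(1/2)
T = 5772 × (8.96×10^6)^(1/4) / √(130) = 5772 × 54.71 / 11.40 = 2.770×10^4 K.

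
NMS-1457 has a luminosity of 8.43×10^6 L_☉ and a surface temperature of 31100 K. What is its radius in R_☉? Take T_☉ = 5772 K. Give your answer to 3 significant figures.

R/R_☉ = √(L/L_☉) / (T/T_☉)² = √(8.43×10^6) / (5.388)²
       = 2903 / 29.03 = 100.0.

100 R_☉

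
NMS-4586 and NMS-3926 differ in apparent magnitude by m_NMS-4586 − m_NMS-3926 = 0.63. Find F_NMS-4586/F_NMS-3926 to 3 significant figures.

0.560

F_NMS-4586/F_NMS-3926 = 10^(−(m_NMS-4586 − m_NMS-3926)/2.5) = 10^(-0.63/2.5) = 10^-0.252 = 0.5598.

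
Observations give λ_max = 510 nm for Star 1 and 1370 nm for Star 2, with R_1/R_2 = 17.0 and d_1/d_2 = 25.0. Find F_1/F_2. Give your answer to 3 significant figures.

24.1

Wien's law: T_1/T_2 = λ_2/λ_1 = 1370/510 = 2.686.
L_1/L_2 = (R_1/R_2)²(T_1/T_2)⁴ = (17.0)²(2.686)⁴ = 1.505×10^4.
F_1/F_2 = (L_1/L_2)/(d_1/d_2)² = 1.505×10^4/(25.0)² = 24.08.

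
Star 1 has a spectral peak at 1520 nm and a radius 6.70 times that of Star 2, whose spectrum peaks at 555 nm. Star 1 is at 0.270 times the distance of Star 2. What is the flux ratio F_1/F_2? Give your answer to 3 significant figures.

10.9

Wien's law: T_1/T_2 = λ_2/λ_1 = 555/1520 = 0.3651.
L_1/L_2 = (R_1/R_2)²(T_1/T_2)⁴ = (6.70)²(0.3651)⁴ = 0.7979.
F_1/F_2 = (L_1/L_2)/(d_1/d_2)² = 0.7979/(0.270)² = 10.95.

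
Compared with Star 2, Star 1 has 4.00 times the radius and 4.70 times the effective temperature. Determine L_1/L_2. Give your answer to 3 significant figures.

From the Stefan–Boltzmann law, L ∝ R²T⁴, so
L_1/L_2 = (R_1/R_2)² (T_1/T_2)⁴ = (4.00)² × (4.70)⁴ = 16.00 × 488.0 = 7807.

7.81×10^3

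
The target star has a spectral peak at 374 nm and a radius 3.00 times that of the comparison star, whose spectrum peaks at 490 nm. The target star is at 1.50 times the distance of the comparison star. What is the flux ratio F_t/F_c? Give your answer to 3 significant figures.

11.8

Wien's law: T_t/T_c = λ_c/λ_t = 490/374 = 1.310.
L_t/L_c = (R_t/R_c)²(T_t/T_c)⁴ = (3.00)²(1.310)⁴ = 26.52.
F_t/F_c = (L_t/L_c)/(d_t/d_c)² = 26.52/(1.50)² = 11.79.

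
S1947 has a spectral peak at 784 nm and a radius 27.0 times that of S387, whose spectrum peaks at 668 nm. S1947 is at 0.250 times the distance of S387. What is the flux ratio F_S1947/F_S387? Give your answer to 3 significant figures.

Wien's law: T_S1947/T_S387 = λ_S387/λ_S1947 = 668/784 = 0.8520.
L_S1947/L_S387 = (R_S1947/R_S387)²(T_S1947/T_S387)⁴ = (27.0)²(0.8520)⁴ = 384.2.
F_S1947/F_S387 = (L_S1947/L_S387)/(d_S1947/d_S387)² = 384.2/(0.250)² = 6147.

6.15×10^3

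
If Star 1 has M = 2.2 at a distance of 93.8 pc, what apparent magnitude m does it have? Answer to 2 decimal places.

m = M + 5 log₁₀(d/10 pc) = 2.2 + 5 log₁₀(93.8/10)
  = 2.2 + 5 × 0.972 = 2.2 + 4.86 = 7.06.

7.06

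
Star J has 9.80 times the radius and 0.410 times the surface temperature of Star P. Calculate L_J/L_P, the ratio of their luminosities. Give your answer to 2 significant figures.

2.7

From the Stefan–Boltzmann law, L ∝ R²T⁴, so
L_J/L_P = (R_J/R_P)² (T_J/T_P)⁴ = (9.80)² × (0.410)⁴ = 96.04 × 0.02826 = 2.714.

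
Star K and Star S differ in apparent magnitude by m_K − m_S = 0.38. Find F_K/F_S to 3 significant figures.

F_K/F_S = 10^(−(m_K − m_S)/2.5) = 10^(-0.38/2.5) = 10^-0.152 = 0.7047.

0.705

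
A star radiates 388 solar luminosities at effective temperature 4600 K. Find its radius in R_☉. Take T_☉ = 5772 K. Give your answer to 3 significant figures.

R/R_☉ = √(L/L_☉) / (T/T_☉)² = √(388) / (0.7970)²
       = 19.70 / 0.6351 = 31.01.

31.0 R_☉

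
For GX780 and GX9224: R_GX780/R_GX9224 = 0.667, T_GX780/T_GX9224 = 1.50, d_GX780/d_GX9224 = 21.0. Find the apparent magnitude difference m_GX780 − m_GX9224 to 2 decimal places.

L_GX780/L_GX9224 = (0.667)²(1.50)⁴ = 2.252.
F_GX780/F_GX9224 = (L_GX780/L_GX9224)/(d_GX780/d_GX9224)² = 2.252/441.0 = 0.005107.
m_GX780 − m_GX9224 = −2.5 log₁₀(0.005107) = 5.73.

5.73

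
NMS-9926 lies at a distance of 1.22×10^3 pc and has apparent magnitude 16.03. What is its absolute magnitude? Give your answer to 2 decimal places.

M = m − 5 log₁₀(d/10 pc) = 16.03 − 5 log₁₀(1.22×10^3/10)
  = 16.03 − 5 × 2.086 = 16.03 − 10.43 = 5.60.

5.60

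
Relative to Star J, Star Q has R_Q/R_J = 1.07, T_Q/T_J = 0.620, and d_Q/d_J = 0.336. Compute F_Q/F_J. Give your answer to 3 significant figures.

L_Q/L_J = (R_Q/R_J)²(T_Q/T_J)⁴ = (1.07)² × (0.620)⁴ = 0.1692.
F_Q/F_J = (L_Q/L_J)/(d_Q/d_J)² = 0.1692 / (0.336)² = 1.498.

1.50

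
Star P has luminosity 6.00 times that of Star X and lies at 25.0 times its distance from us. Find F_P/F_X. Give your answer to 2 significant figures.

0.0096

F = L/(4πd²), so F_P/F_X = (L_P/L_X) / (d_P/d_X)²
= 6.00 / (25.0)² = 6.00 / 625.0 = 0.009600.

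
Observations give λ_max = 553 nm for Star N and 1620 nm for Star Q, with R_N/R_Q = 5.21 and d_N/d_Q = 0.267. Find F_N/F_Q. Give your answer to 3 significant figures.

2.80×10^4

Wien's law: T_N/T_Q = λ_Q/λ_N = 1620/553 = 2.929.
L_N/L_Q = (R_N/R_Q)²(T_N/T_Q)⁴ = (5.21)²(2.929)⁴ = 1999.
F_N/F_Q = (L_N/L_Q)/(d_N/d_Q)² = 1999/(0.267)² = 2.804×10^4.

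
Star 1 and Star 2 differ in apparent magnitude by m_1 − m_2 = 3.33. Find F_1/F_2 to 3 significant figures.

F_1/F_2 = 10^(−(m_1 − m_2)/2.5) = 10^(-3.33/2.5) = 10^-1.332 = 0.04656.

0.0466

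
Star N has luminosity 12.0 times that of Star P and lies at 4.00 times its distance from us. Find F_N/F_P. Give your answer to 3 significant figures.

F = L/(4πd²), so F_N/F_P = (L_N/L_P) / (d_N/d_P)²
= 12.0 / (4.00)² = 12.0 / 16.00 = 0.7500.

0.750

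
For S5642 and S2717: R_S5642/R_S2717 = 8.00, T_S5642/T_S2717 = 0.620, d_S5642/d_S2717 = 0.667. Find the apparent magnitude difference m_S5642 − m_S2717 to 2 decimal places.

-3.32

L_S5642/L_S2717 = (8.00)²(0.620)⁴ = 9.457.
F_S5642/F_S2717 = (L_S5642/L_S2717)/(d_S5642/d_S2717)² = 9.457/0.4449 = 21.26.
m_S5642 − m_S2717 = −2.5 log₁₀(21.26) = -3.32.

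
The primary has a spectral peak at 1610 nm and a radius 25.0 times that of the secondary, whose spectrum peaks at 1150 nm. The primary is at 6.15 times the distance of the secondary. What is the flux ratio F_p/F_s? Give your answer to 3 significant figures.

Wien's law: T_p/T_s = λ_s/λ_p = 1150/1610 = 0.7143.
L_p/L_s = (R_p/R_s)²(T_p/T_s)⁴ = (25.0)²(0.7143)⁴ = 162.7.
F_p/F_s = (L_p/L_s)/(d_p/d_s)² = 162.7/(6.15)² = 4.301.

4.30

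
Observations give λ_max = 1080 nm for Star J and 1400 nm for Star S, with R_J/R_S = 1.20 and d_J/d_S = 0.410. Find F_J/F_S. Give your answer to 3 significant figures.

Wien's law: T_J/T_S = λ_S/λ_J = 1400/1080 = 1.296.
L_J/L_S = (R_J/R_S)²(T_J/T_S)⁴ = (1.20)²(1.296)⁴ = 4.066.
F_J/F_S = (L_J/L_S)/(d_J/d_S)² = 4.066/(0.410)² = 24.19.

24.2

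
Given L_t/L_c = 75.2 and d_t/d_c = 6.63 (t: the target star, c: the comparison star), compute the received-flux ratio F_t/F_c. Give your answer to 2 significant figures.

1.7

F = L/(4πd²), so F_t/F_c = (L_t/L_c) / (d_t/d_c)²
= 75.2 / (6.63)² = 75.2 / 43.96 = 1.711.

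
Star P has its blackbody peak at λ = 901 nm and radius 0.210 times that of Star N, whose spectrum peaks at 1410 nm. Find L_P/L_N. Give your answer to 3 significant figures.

Wien's law gives T ∝ 1/λ_max, so T_P/T_N = λ_N/λ_P = 1410/901 = 1.565.
Then L ∝ R²T⁴ gives L_P/L_N = (0.210)² × (1.565)⁴ = 0.04410 × 5.998 = 0.2645.

0.264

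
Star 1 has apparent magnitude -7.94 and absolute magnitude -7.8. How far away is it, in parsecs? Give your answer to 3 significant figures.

9.38 pc

m − M = 5 log₁₀(d/10 pc)
-7.94 − (-7.8) = -0.14 = 5 log₁₀(d/10)
d = 10 × 10^(-0.14/5) = 10 × 10^-0.028 = 9.376 pc.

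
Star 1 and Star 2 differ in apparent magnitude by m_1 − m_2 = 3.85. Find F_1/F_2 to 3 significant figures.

F_1/F_2 = 10^(−(m_1 − m_2)/2.5) = 10^(-3.85/2.5) = 10^-1.540 = 0.02884.

0.0288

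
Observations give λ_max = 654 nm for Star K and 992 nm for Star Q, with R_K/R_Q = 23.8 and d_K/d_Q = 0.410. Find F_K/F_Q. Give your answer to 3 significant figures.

Wien's law: T_K/T_Q = λ_Q/λ_K = 992/654 = 1.517.
L_K/L_Q = (R_K/R_Q)²(T_K/T_Q)⁴ = (23.8)²(1.517)⁴ = 2998.
F_K/F_Q = (L_K/L_Q)/(d_K/d_Q)² = 2998/(0.410)² = 1.784×10^4.

1.78×10^4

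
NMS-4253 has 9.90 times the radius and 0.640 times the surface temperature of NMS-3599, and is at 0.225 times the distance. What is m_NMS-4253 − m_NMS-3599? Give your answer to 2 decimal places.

L_NMS-4253/L_NMS-3599 = (9.90)²(0.640)⁴ = 16.44.
F_NMS-4253/F_NMS-3599 = (L_NMS-4253/L_NMS-3599)/(d_NMS-4253/d_NMS-3599)² = 16.44/0.05063 = 324.8.
m_NMS-4253 − m_NMS-3599 = −2.5 log₁₀(324.8) = -6.28.

-6.28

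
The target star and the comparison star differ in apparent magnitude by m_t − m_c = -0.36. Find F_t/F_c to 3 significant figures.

1.39

F_t/F_c = 10^(−(m_t − m_c)/2.5) = 10^(0.36/2.5) = 10^0.144 = 1.393.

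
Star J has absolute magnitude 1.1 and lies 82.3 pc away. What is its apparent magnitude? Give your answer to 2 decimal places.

m = M + 5 log₁₀(d/10 pc) = 1.1 + 5 log₁₀(82.3/10)
  = 1.1 + 5 × 0.915 = 1.1 + 4.58 = 5.68.

5.68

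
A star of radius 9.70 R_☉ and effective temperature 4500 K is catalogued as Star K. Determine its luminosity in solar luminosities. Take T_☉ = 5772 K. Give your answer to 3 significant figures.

L/L_☉ = (R/R_☉)² (T/T_☉)⁴ = (9.70)² × (4500/5772)⁴
       = 94.09 × (0.7796)⁴ = 94.09 × 0.3694 = 34.76.

34.8 solar luminosities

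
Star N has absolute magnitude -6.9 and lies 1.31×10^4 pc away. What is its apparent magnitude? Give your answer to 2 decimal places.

8.69

m = M + 5 log₁₀(d/10 pc) = -6.9 + 5 log₁₀(1.31×10^4/10)
  = -6.9 + 5 × 3.117 = -6.9 + 15.59 = 8.69.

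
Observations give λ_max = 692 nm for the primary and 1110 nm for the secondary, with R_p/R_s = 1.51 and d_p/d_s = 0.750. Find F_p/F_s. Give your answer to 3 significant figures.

Wien's law: T_p/T_s = λ_s/λ_p = 1110/692 = 1.604.
L_p/L_s = (R_p/R_s)²(T_p/T_s)⁴ = (1.51)²(1.604)⁴ = 15.09.
F_p/F_s = (L_p/L_s)/(d_p/d_s)² = 15.09/(0.750)² = 26.83.

26.8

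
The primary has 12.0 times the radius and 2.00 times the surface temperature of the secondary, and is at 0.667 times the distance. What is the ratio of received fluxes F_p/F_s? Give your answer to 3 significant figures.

5.18×10^3

L_p/L_s = (R_p/R_s)²(T_p/T_s)⁴ = (12.0)² × (2.00)⁴ = 2304.
F_p/F_s = (L_p/L_s)/(d_p/d_s)² = 2304 / (0.667)² = 5179.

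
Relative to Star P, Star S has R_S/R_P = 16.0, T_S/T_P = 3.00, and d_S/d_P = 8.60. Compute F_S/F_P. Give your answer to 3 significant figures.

280

L_S/L_P = (R_S/R_P)²(T_S/T_P)⁴ = (16.0)² × (3.00)⁴ = 2.074×10^4.
F_S/F_P = (L_S/L_P)/(d_S/d_P)² = 2.074×10^4 / (8.60)² = 280.4.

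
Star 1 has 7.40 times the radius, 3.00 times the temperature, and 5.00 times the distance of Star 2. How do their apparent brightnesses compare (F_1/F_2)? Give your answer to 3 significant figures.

L_1/L_2 = (R_1/R_2)²(T_1/T_2)⁴ = (7.40)² × (3.00)⁴ = 4436.
F_1/F_2 = (L_1/L_2)/(d_1/d_2)² = 4436 / (5.00)² = 177.4.

177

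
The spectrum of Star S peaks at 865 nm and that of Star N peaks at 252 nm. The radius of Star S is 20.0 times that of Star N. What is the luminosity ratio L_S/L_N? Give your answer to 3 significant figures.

2.88

Wien's law gives T ∝ 1/λ_max, so T_S/T_N = λ_N/λ_S = 252/865 = 0.2913.
Then L ∝ R²T⁴ gives L_S/L_N = (20.0)² × (0.2913)⁴ = 400.0 × 0.007203 = 2.881.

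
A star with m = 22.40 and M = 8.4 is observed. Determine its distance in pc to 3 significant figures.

m − M = 5 log₁₀(d/10 pc)
22.40 − (8.4) = 14.00 = 5 log₁₀(d/10)
d = 10 × 10^(14.00/5) = 10 × 10^2.800 = 6310 pc.

6.31×10^3 pc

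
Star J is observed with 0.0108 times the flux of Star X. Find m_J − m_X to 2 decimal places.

m_J − m_X = −2.5 log₁₀(F_J/F_X) = −2.5 log₁₀(0.0108) = −2.5 × (-1.967) = 4.916.

4.92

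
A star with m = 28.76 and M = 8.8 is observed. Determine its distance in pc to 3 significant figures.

9.82×10^4 pc

m − M = 5 log₁₀(d/10 pc)
28.76 − (8.8) = 19.96 = 5 log₁₀(d/10)
d = 10 × 10^(19.96/5) = 10 × 10^3.992 = 9.817×10^4 pc.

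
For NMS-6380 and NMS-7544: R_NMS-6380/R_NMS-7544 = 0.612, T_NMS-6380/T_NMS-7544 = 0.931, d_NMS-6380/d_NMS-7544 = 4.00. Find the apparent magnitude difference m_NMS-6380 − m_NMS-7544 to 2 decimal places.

L_NMS-6380/L_NMS-7544 = (0.612)²(0.931)⁴ = 0.2814.
F_NMS-6380/F_NMS-7544 = (L_NMS-6380/L_NMS-7544)/(d_NMS-6380/d_NMS-7544)² = 0.2814/16.00 = 0.01759.
m_NMS-6380 − m_NMS-7544 = −2.5 log₁₀(0.01759) = 4.39.

4.39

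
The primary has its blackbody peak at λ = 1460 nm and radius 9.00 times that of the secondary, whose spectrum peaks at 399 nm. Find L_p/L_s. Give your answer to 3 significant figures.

Wien's law gives T ∝ 1/λ_max, so T_p/T_s = λ_s/λ_p = 399/1460 = 0.2733.
Then L ∝ R²T⁴ gives L_p/L_s = (9.00)² × (0.2733)⁴ = 81.00 × 0.005578 = 0.4518.

0.452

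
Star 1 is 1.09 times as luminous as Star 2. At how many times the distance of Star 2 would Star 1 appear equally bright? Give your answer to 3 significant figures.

1.04

Equal flux requires L_1/d_1² = L_2/d_2², so d_1/d_2 = √(L_1/L_2)
= √(1.09) = 1.044.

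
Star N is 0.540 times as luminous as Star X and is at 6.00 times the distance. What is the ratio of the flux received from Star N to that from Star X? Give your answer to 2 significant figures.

F = L/(4πd²), so F_N/F_X = (L_N/L_X) / (d_N/d_X)²
= 0.540 / (6.00)² = 0.540 / 36.00 = 0.01500.

0.015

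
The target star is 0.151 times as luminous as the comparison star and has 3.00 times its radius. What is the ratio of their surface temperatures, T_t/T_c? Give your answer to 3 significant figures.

0.360

L ∝ R²T⁴ gives T ∝ (L/R²)^(1/4), so
T_t/T_c = (0.151 / 3.00²)^(1/4) = (0.01678)^(1/4) = 0.3599.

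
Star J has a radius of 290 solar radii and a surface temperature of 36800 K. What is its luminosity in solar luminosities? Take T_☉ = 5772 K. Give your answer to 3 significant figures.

1.39×10^8 solar luminosities

L/L_☉ = (R/R_☉)² (T/T_☉)⁴ = (290)² × (36800/5772)⁴
       = 8.410×10^4 × (6.376)⁴ = 8.410×10^4 × 1652 = 1.390×10^8.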